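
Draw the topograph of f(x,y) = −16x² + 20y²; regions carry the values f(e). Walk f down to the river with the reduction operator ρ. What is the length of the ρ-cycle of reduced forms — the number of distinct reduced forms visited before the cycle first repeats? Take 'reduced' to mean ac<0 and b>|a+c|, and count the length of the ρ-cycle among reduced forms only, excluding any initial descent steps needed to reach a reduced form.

D = 1280, ⌊√D⌋ = 35
descent: ρ → (20,0,-16)
descent: ρ → (-16,32,4)  [lands on river]
river: ρ → (4,32,-16)
ρ-cycle length = 2 (tail of 2 descent steps not counted)

2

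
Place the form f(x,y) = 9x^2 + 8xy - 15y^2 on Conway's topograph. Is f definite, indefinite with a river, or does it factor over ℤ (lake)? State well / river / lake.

D = b²−4ac = 8² − 4·9·(-15) = 604
D > 0 non-square ⇒ indefinite ⇒ periodic river

river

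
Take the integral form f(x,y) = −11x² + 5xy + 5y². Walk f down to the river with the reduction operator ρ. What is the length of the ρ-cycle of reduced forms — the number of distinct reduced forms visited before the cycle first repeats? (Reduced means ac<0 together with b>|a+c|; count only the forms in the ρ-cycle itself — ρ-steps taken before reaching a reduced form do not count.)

D = 245, ⌊√D⌋ = 15
descent: ρ → (5,15,-1)  [lands on river]
river: ρ → (-1,15,5)
ρ-cycle length = 2 (tail of 1 descent step not counted)

2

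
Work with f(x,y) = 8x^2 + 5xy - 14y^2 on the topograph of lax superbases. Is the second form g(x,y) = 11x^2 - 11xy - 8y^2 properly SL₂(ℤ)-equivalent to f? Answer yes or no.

D₁ = 473, D₂ = 473
river cycle of f (length 4): (8, 21, -1), (-1, 21, 8), (8, 11, -11), (-11, 11, 8)
river cycle of g (length 4): (-8, 11, 11), (11, 11, -8), (-8, 21, 1), (1, 21, -8)
cycles differ ⇒ inequivalent

no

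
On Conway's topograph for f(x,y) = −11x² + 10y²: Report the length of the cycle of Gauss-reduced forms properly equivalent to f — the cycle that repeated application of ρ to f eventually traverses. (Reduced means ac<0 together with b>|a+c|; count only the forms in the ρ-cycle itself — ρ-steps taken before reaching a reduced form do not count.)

D = 440, ⌊√D⌋ = 20
descent: ρ → (10,20,-1)  [lands on river]
river: ρ → (-1,20,10)
ρ-cycle length = 2 (tail of 1 descent step not counted)

2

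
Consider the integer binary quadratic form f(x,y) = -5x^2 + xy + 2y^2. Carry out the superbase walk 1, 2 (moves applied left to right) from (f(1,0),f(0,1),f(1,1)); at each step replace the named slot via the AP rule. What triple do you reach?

start (-5,2,-2) = (f(1,0),f(0,1),f(1,1))
replace slot 1: 2·(2+(-2)) − (-5) = 5 → (5,2,-2)
replace slot 2: 2·(5+(-2)) − 2 = 4 → (5,4,-2)

5,4,-2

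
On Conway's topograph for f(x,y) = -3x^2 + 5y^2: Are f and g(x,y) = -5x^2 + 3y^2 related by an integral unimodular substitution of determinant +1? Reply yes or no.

D₁ = 60, D₂ = 60
river cycle of f (length 2): (-3, 6, 2), (2, 6, -3)
river cycle of g (length 2): (3, 6, -2), (-2, 6, 3)
cycles differ ⇒ inequivalent

no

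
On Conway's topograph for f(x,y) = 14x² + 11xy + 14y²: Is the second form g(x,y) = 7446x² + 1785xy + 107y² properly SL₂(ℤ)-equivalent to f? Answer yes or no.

D₁ = -663, D₂ = -663
f: reduced (well bottom): (14,11,14) with a≤c, −a<b≤a
g: flip: (7446,1785,107)→(107,-1785,7446)
g: translate: b→-73 (≡-1785 mod 214), so (107,-1785,7446)→(107,-73,14)
g: flip: (107,-73,14)→(14,73,107)
g: translate: b→-11 (≡73 mod 28), so (14,73,107)→(14,-11,14)
g: flip: (14,-11,14)→(14,11,14)
g: reduced (well bottom): (14,11,14) with a≤c, −a<b≤a
reduced forms (14, 11, 14) vs (14, 11, 14) ⇒ equivalent

yes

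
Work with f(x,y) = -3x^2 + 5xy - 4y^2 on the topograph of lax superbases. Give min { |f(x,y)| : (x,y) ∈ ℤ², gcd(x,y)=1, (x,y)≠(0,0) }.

translate: b→1 (≡-5 mod 6), so (3,-5,4)→(3,1,2)
flip: (3,1,2)→(2,-1,3)
reduced (well bottom): (2,-1,3) with a≤c, −a<b≤a
well minimum |f| = |-2| = 2 (negative-definite)

2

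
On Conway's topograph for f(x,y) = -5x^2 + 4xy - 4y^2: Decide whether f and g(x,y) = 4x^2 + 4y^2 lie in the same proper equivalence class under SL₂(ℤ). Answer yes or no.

D₁ = -64, D₂ = -64
f is negative-definite; reduce −f:
−f: flip: (5,-4,4)→(4,4,5)
−f: reduced (well bottom): (4,4,5) with a≤c, −a<b≤a
flip sign back: reduced form of f is (-4,-4,-5)
g: reduced (well bottom): (4,0,4) with a≤c, −a<b≤a
reduced forms (-4, -4, -5) vs (4, 0, 4) ⇒ inequivalent

no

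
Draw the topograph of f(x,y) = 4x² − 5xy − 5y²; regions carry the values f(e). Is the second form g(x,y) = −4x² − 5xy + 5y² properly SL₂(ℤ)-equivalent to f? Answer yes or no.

D₁ = 105, D₂ = 105
river cycle of f (length 6): (-5, 5, 4), (4, 3, -6), (-6, 9, 1), (1, 9, -6), (-6, 3, 4), (4, 5, -5)
river cycle of g (length 6): (5, 5, -4), (-4, 3, 6), (6, 9, -1), (-1, 9, 6), (6, 3, -4), (-4, 5, 5)
cycles differ ⇒ inequivalent

no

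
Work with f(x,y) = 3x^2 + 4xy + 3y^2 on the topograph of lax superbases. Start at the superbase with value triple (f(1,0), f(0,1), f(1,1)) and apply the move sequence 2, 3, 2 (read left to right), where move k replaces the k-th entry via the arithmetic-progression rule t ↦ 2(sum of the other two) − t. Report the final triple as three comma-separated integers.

start (3,3,10) = (f(1,0),f(0,1),f(1,1))
replace slot 2: 2·(3+10) − 3 = 23 → (3,23,10)
replace slot 3: 2·(3+23) − 10 = 42 → (3,23,42)
replace slot 2: 2·(3+42) − 23 = 67 → (3,67,42)

3,67,42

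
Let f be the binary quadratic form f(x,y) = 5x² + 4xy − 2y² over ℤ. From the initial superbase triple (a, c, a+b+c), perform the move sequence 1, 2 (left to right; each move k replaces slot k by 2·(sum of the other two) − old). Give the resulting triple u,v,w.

start (5,-2,7) = (f(1,0),f(0,1),f(1,1))
replace slot 1: 2·((-2)+7) − 5 = 5 → (5,-2,7)
replace slot 2: 2·(5+7) − (-2) = 26 → (5,26,7)

5,26,7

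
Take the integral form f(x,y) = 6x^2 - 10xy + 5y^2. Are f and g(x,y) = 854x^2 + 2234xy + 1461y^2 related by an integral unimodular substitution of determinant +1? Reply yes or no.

D₁ = -20, D₂ = -20
f: translate: b→2 (≡-10 mod 12), so (6,-10,5)→(6,2,1)
f: flip: (6,2,1)→(1,-2,6)
f: translate: b→0 (≡-2 mod 2), so (1,-2,6)→(1,0,5)
f: reduced (well bottom): (1,0,5) with a≤c, −a<b≤a
g: translate: b→526 (≡2234 mod 1708), so (854,2234,1461)→(854,526,81)
g: flip: (854,526,81)→(81,-526,854)
g: translate: b→-40 (≡-526 mod 162), so (81,-526,854)→(81,-40,5)
g: flip: (81,-40,5)→(5,40,81)
g: translate: b→0 (≡40 mod 10), so (5,40,81)→(5,0,1)
g: flip: (5,0,1)→(1,0,5)
g: reduced (well bottom): (1,0,5) with a≤c, −a<b≤a
reduced forms (1, 0, 5) vs (1, 0, 5) ⇒ equivalent

yes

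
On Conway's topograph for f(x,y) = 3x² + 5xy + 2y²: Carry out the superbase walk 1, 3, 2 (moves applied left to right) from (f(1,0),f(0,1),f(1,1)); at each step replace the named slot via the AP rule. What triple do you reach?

start (3,2,10) = (f(1,0),f(0,1),f(1,1))
replace slot 1: 2·(2+10) − 3 = 21 → (21,2,10)
replace slot 3: 2·(21+2) − 10 = 36 → (21,2,36)
replace slot 2: 2·(21+36) − 2 = 112 → (21,112,36)

21,112,36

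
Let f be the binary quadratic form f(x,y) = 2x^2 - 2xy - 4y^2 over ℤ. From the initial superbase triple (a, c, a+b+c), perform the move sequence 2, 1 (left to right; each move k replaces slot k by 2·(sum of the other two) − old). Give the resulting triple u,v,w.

start (2,-4,-4) = (f(1,0),f(0,1),f(1,1))
replace slot 2: 2·(2+(-4)) − (-4) = 0 → (2,0,-4)
replace slot 1: 2·(0+(-4)) − 2 = -10 → (-10,0,-4)

-10,0,-4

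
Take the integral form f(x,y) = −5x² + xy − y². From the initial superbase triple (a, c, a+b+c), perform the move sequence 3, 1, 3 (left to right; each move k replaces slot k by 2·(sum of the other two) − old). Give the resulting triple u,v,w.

start (-5,-1,-5) = (f(1,0),f(0,1),f(1,1))
replace slot 3: 2·((-5)+(-1)) − (-5) = -7 → (-5,-1,-7)
replace slot 1: 2·((-1)+(-7)) − (-5) = -11 → (-11,-1,-7)
replace slot 3: 2·((-11)+(-1)) − (-7) = -17 → (-11,-1,-17)

-11,-1,-17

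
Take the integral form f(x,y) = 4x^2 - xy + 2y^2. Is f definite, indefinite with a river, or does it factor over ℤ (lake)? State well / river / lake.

D = b²−4ac = (-1)² − 4·4·2 = -31
D < 0 ⇒ definite ⇒ every region one sign ⇒ single well

well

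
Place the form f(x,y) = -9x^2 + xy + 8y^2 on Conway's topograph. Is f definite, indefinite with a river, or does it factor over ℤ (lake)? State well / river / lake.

D = b²−4ac = 1² − 4·(-9)·8 = 289
D = 17² is a perfect square ⇒ form factors over ℤ ⇒ lakes

lake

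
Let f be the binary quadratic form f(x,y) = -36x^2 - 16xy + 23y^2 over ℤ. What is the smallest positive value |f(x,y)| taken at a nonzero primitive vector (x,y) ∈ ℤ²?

descent: ρ → (23,16,-36)  [lands on river]
river: ρ → (-36,56,3)
river: ρ → (3,58,-17)
river: ρ → (-17,44,24)
river: ρ → (24,52,-9)
river: ρ → (-9,56,12)
river: ρ → (12,40,-41)
river: ρ → (-41,42,11)
river: ρ → (11,46,-33)
river: ρ → (-33,20,24)
river: ρ → (24,28,-29)
river: ρ → (-29,30,23)
closes: descent 1, river 12
min |a| on river = 3

3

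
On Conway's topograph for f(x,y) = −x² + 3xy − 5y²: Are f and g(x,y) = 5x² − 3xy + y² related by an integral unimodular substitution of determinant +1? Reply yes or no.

D₁ = -11, D₂ = -11
f is negative-definite; reduce −f:
−f: translate: b→1 (≡-3 mod 2), so (1,-3,5)→(1,1,3)
−f: reduced (well bottom): (1,1,3) with a≤c, −a<b≤a
flip sign back: reduced form of f is (-1,-1,-3)
g: flip: (5,-3,1)→(1,3,5)
g: translate: b→1 (≡3 mod 2), so (1,3,5)→(1,1,3)
g: reduced (well bottom): (1,1,3) with a≤c, −a<b≤a
reduced forms (-1, -1, -3) vs (1, 1, 3) ⇒ inequivalent

no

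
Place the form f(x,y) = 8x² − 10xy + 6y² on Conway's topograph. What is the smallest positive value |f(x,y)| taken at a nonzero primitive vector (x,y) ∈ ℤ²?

translate: b→6 (≡-10 mod 16), so (8,-10,6)→(8,6,4)
flip: (8,6,4)→(4,-6,8)
translate: b→2 (≡-6 mod 8), so (4,-6,8)→(4,2,6)
reduced (well bottom): (4,2,6) with a≤c, −a<b≤a
well minimum = a = 4

4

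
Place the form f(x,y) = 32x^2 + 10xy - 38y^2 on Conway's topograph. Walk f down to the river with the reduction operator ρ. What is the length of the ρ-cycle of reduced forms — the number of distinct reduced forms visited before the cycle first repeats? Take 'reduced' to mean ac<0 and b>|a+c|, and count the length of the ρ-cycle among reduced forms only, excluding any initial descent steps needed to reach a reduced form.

D = 4964, ⌊√D⌋ = 70
river: ρ → (-38,66,4)
river: ρ → (4,70,-4)
river: ρ → (-4,66,38)
river: ρ → (38,10,-32)
river: ρ → (-32,54,16)
river: ρ → (16,42,-50)
river: ρ → (-50,58,8)
river: ρ → (8,70,-2)
river: ρ → (-2,70,8)
river: ρ → (8,58,-50)
river: ρ → (-50,42,16)
river: ρ → (16,54,-32)
river: ρ → (-32,10,38)
river: ρ → (38,66,-4)
river: ρ → (-4,70,4)
river: ρ → (4,66,-38)
river: ρ → (-38,10,32)
river: ρ → (32,54,-16)
river: ρ → (-16,42,50)
river: ρ → (50,58,-8)
river: ρ → (-8,70,2)
river: ρ → (2,70,-8)
river: ρ → (-8,58,50)
river: ρ → (50,42,-16)
river: ρ → (-16,54,32)
river: ρ → (32,10,-38)
ρ-cycle length = 26 (tail of 0 descent steps not counted)

26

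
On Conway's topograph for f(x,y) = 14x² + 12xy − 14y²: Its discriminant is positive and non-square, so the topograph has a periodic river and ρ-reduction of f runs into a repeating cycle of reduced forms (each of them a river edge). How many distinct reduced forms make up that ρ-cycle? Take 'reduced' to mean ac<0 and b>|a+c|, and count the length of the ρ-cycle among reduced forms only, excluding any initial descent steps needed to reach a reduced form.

D = 928, ⌊√D⌋ = 30
river: ρ → (-14,16,12)
river: ρ → (12,8,-18)
river: ρ → (-18,28,2)
river: ρ → (2,28,-18)
river: ρ → (-18,8,12)
river: ρ → (12,16,-14)
river: ρ → (-14,12,14)
river: ρ → (14,16,-12)
river: ρ → (-12,8,18)
river: ρ → (18,28,-2)
river: ρ → (-2,28,18)
river: ρ → (18,8,-12)
river: ρ → (-12,16,14)
river: ρ → (14,12,-14)
ρ-cycle length = 14 (tail of 0 descent steps not counted)

14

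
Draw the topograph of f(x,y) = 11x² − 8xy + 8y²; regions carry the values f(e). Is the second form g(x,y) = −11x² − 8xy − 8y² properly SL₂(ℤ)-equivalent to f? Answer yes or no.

D₁ = -288, D₂ = -288
f: flip: (11,-8,8)→(8,8,11)
f: reduced (well bottom): (8,8,11) with a≤c, −a<b≤a
g is negative-definite; reduce −g:
−g: flip: (11,8,8)→(8,-8,11)
−g: translate: b→8 (≡-8 mod 16), so (8,-8,11)→(8,8,11)
−g: reduced (well bottom): (8,8,11) with a≤c, −a<b≤a
flip sign back: reduced form of g is (-8,-8,-11)
reduced forms (8, 8, 11) vs (-8, -8, -11) ⇒ inequivalent

no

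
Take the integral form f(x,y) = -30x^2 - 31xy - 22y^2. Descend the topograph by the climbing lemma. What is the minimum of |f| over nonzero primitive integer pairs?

translate: b→-29 (≡31 mod 60), so (30,31,22)→(30,-29,21)
flip: (30,-29,21)→(21,29,30)
translate: b→-13 (≡29 mod 42), so (21,29,30)→(21,-13,22)
reduced (well bottom): (21,-13,22) with a≤c, −a<b≤a
well minimum |f| = |-21| = 21 (negative-definite)

21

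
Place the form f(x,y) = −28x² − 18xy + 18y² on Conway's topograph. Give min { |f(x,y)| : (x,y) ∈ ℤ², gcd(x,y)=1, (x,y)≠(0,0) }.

descent: ρ → (18,18,-28)  [lands on river]
river: ρ → (-28,38,8)
river: ρ → (8,42,-18)
river: ρ → (-18,30,20)
river: ρ → (20,10,-28)
river: ρ → (-28,46,2)
river: ρ → (2,46,-28)
river: ρ → (-28,10,20)
river: ρ → (20,30,-18)
river: ρ → (-18,42,8)
river: ρ → (8,38,-28)
river: ρ → (-28,18,18)
closes: descent 1, river 12
min |a| on river = 2

2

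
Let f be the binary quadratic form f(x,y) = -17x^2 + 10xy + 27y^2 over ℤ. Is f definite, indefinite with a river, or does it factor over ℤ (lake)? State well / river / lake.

D = b²−4ac = 10² − 4·(-17)·27 = 1936
D = 44² is a perfect square ⇒ form factors over ℤ ⇒ lakes

lake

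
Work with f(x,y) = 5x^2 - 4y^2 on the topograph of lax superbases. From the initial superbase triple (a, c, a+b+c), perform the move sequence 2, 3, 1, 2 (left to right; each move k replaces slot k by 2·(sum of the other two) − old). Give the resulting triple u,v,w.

start (5,-4,1) = (f(1,0),f(0,1),f(1,1))
replace slot 2: 2·(5+1) − (-4) = 16 → (5,16,1)
replace slot 3: 2·(5+16) − 1 = 41 → (5,16,41)
replace slot 1: 2·(16+41) − 5 = 109 → (109,16,41)
replace slot 2: 2·(109+41) − 16 = 284 → (109,284,41)

109,284,41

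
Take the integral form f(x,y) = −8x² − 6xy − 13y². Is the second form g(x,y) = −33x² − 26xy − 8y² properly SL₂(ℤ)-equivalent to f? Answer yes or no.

D₁ = -380, D₂ = -380
f is negative-definite; reduce −f:
−f: reduced (well bottom): (8,6,13) with a≤c, −a<b≤a
flip sign back: reduced form of f is (-8,-6,-13)
g is negative-definite; reduce −g:
−g: flip: (33,26,8)→(8,-26,33)
−g: translate: b→6 (≡-26 mod 16), so (8,-26,33)→(8,6,13)
−g: reduced (well bottom): (8,6,13) with a≤c, −a<b≤a
flip sign back: reduced form of g is (-8,-6,-13)
reduced forms (-8, -6, -13) vs (-8, -6, -13) ⇒ equivalent

yes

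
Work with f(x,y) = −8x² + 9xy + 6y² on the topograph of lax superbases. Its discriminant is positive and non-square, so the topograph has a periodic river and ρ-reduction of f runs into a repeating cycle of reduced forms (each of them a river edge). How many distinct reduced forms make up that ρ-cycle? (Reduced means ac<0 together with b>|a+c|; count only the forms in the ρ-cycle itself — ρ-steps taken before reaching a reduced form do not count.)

D = 273, ⌊√D⌋ = 16
river: ρ → (6,15,-2)
river: ρ → (-2,13,13)
river: ρ → (13,13,-2)
river: ρ → (-2,15,6)
river: ρ → (6,9,-8)
river: ρ → (-8,7,7)
river: ρ → (7,7,-8)
river: ρ → (-8,9,6)
ρ-cycle length = 8 (tail of 0 descent steps not counted)

8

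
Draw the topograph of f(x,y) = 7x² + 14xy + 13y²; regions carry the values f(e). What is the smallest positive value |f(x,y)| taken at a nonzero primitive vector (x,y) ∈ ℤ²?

translate: b→0 (≡14 mod 14), so (7,14,13)→(7,0,6)
flip: (7,0,6)→(6,0,7)
reduced (well bottom): (6,0,7) with a≤c, −a<b≤a
well minimum = a = 6

6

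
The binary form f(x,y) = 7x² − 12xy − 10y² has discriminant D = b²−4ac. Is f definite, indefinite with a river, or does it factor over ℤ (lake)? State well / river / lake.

D = b²−4ac = (-12)² − 4·7·(-10) = 424
D > 0 non-square ⇒ indefinite ⇒ periodic river

river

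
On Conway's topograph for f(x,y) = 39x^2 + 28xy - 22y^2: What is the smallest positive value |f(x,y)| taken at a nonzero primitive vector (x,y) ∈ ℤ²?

river: ρ → (-22,60,7)
river: ρ → (7,52,-54)
river: ρ → (-54,56,5)
river: ρ → (5,64,-6)
river: ρ → (-6,56,45)
river: ρ → (45,34,-17)
river: ρ → (-17,34,45)
river: ρ → (45,56,-6)
river: ρ → (-6,64,5)
river: ρ → (5,56,-54)
river: ρ → (-54,52,7)
river: ρ → (7,60,-22)
river: ρ → (-22,28,39)
river: ρ → (39,50,-11)
river: ρ → (-11,60,14)
river: ρ → (14,52,-27)
river: ρ → (-27,56,10)
river: ρ → (10,64,-3)
river: ρ → (-3,62,31)
river: ρ → (31,62,-3)
river: ρ → (-3,64,10)
river: ρ → (10,56,-27)
river: ρ → (-27,52,14)
river: ρ → (14,60,-11)
river: ρ → (-11,50,39)
river: ρ → (39,28,-22)
closes: descent 0, river 26
min |a| on river = 3

3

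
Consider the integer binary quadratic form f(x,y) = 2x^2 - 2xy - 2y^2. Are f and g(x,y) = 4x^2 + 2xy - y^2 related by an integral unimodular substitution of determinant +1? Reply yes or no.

D₁ = 20, D₂ = 20
river cycle of f (length 2): (-2, 2, 2), (2, 2, -2)
river cycle of g (length 2): (-1, 4, 1), (1, 4, -1)
cycles differ ⇒ inequivalent

no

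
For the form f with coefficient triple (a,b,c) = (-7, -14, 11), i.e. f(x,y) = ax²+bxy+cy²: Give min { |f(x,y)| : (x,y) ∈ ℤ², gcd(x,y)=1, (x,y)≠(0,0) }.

descent: ρ → (11,14,-7)  [lands on river]
river: ρ → (-7,14,11)
river: ρ → (11,8,-10)
river: ρ → (-10,12,9)
river: ρ → (9,6,-13)
river: ρ → (-13,20,2)
river: ρ → (2,20,-13)
river: ρ → (-13,6,9)
river: ρ → (9,12,-10)
river: ρ → (-10,8,11)
closes: descent 1, river 10
min |a| on river = 2

2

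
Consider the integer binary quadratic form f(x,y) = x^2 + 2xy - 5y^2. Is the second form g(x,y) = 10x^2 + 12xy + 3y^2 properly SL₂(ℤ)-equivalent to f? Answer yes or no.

D₁ = 24, D₂ = 24
river cycle of f (length 2): (1, 4, -2), (-2, 4, 1)
river cycle of g (length 2): (-2, 4, 1), (1, 4, -2)
cycles coincide ⇒ equivalent

yes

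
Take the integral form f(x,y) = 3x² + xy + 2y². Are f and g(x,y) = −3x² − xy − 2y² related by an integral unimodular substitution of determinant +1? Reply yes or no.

D₁ = -23, D₂ = -23
f: flip: (3,1,2)→(2,-1,3)
f: reduced (well bottom): (2,-1,3) with a≤c, −a<b≤a
g is negative-definite; reduce −g:
−g: flip: (3,1,2)→(2,-1,3)
−g: reduced (well bottom): (2,-1,3) with a≤c, −a<b≤a
flip sign back: reduced form of g is (-2,1,-3)
reduced forms (2, -1, 3) vs (-2, 1, -3) ⇒ inequivalent

no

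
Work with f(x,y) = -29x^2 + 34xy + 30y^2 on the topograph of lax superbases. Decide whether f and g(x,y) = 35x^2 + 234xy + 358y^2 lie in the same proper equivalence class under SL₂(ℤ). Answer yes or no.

D₁ = 4636, D₂ = 4636
river cycle of f (length 38): (30, 26, -33), (-33, 40, 23), (23, 52, -21), (-21, 32, 43), (43, 54, -10), (-10, 66, 7), (7, 60, -37), (-37, 14, 30), (30, 46, -21), (-21, 38, 38), … (28 more)
river cycle of g (length 38): (35, 24, -29), (-29, 34, 30), (30, 26, -33), (-33, 40, 23), (23, 52, -21), (-21, 32, 43), (43, 54, -10), (-10, 66, 7), (7, 60, -37), (-37, 14, 30), … (28 more)
cycles coincide ⇒ equivalent

yes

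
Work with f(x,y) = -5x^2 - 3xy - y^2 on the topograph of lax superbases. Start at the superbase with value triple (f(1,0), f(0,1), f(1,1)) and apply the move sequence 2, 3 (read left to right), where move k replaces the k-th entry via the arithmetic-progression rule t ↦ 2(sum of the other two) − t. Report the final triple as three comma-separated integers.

start (-5,-1,-9) = (f(1,0),f(0,1),f(1,1))
replace slot 2: 2·((-5)+(-9)) − (-1) = -27 → (-5,-27,-9)
replace slot 3: 2·((-5)+(-27)) − (-9) = -55 → (-5,-27,-55)

-5,-27,-55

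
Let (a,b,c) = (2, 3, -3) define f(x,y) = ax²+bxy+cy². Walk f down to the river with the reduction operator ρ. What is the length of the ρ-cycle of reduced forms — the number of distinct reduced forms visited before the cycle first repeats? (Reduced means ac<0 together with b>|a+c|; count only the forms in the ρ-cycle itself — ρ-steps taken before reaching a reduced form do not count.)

D = 33, ⌊√D⌋ = 5
river: ρ → (-3,3,2)
river: ρ → (2,5,-1)
river: ρ → (-1,5,2)
river: ρ → (2,3,-3)
ρ-cycle length = 4 (tail of 0 descent steps not counted)

4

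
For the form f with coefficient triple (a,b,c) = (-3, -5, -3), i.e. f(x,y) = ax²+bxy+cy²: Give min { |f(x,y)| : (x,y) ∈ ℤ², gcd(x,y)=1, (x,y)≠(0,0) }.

translate: b→-1 (≡5 mod 6), so (3,5,3)→(3,-1,1)
flip: (3,-1,1)→(1,1,3)
reduced (well bottom): (1,1,3) with a≤c, −a<b≤a
well minimum |f| = |-1| = 1 (negative-definite)

1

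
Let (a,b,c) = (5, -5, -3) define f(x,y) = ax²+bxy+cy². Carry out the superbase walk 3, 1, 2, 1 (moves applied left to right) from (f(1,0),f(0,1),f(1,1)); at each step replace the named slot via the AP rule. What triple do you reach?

start (5,-3,-3) = (f(1,0),f(0,1),f(1,1))
replace slot 3: 2·(5+(-3)) − (-3) = 7 → (5,-3,7)
replace slot 1: 2·((-3)+7) − 5 = 3 → (3,-3,7)
replace slot 2: 2·(3+7) − (-3) = 23 → (3,23,7)
replace slot 1: 2·(23+7) − 3 = 57 → (57,23,7)

57,23,7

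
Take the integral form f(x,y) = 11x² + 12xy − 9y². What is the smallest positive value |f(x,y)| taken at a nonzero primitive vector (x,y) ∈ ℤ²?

river: ρ → (-9,6,14)
river: ρ → (14,22,-1)
river: ρ → (-1,22,14)
river: ρ → (14,6,-9)
river: ρ → (-9,12,11)
river: ρ → (11,10,-10)
river: ρ → (-10,10,11)
river: ρ → (11,12,-9)
closes: descent 0, river 8
min |a| on river = 1

1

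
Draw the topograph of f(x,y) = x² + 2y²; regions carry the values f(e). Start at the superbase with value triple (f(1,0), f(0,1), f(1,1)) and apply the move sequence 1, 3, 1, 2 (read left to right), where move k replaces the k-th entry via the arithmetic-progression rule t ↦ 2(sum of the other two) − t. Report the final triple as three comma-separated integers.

start (1,2,3) = (f(1,0),f(0,1),f(1,1))
replace slot 1: 2·(2+3) − 1 = 9 → (9,2,3)
replace slot 3: 2·(9+2) − 3 = 19 → (9,2,19)
replace slot 1: 2·(2+19) − 9 = 33 → (33,2,19)
replace slot 2: 2·(33+19) − 2 = 102 → (33,102,19)

33,102,19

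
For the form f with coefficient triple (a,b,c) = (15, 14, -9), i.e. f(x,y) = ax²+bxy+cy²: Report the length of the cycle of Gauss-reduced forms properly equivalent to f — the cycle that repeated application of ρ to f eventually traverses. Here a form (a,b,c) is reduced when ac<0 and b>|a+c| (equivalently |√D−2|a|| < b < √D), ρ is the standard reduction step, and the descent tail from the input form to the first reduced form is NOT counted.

D = 736, ⌊√D⌋ = 27
river: ρ → (-9,22,7)
river: ρ → (7,20,-12)
river: ρ → (-12,4,15)
river: ρ → (15,26,-1)
river: ρ → (-1,26,15)
river: ρ → (15,4,-12)
river: ρ → (-12,20,7)
river: ρ → (7,22,-9)
river: ρ → (-9,14,15)
river: ρ → (15,16,-8)
river: ρ → (-8,16,15)
river: ρ → (15,14,-9)
ρ-cycle length = 12 (tail of 0 descent steps not counted)

12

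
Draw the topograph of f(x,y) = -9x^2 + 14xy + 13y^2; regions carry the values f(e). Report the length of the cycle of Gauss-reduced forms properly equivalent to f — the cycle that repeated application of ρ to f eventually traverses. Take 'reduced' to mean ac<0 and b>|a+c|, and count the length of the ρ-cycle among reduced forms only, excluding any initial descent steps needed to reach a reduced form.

D = 664, ⌊√D⌋ = 25
river: ρ → (13,12,-10)
river: ρ → (-10,8,15)
river: ρ → (15,22,-3)
river: ρ → (-3,20,22)
river: ρ → (22,24,-1)
river: ρ → (-1,24,22)
river: ρ → (22,20,-3)
river: ρ → (-3,22,15)
river: ρ → (15,8,-10)
river: ρ → (-10,12,13)
river: ρ → (13,14,-9)
river: ρ → (-9,22,5)
river: ρ → (5,18,-17)
river: ρ → (-17,16,6)
river: ρ → (6,20,-11)
river: ρ → (-11,24,2)
river: ρ → (2,24,-11)
river: ρ → (-11,20,6)
river: ρ → (6,16,-17)
river: ρ → (-17,18,5)
river: ρ → (5,22,-9)
river: ρ → (-9,14,13)
ρ-cycle length = 22 (tail of 0 descent steps not counted)

22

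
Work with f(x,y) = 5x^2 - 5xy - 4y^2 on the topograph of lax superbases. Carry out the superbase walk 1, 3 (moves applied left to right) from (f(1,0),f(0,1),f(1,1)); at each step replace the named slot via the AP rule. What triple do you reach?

start (5,-4,-4) = (f(1,0),f(0,1),f(1,1))
replace slot 1: 2·((-4)+(-4)) − 5 = -21 → (-21,-4,-4)
replace slot 3: 2·((-21)+(-4)) − (-4) = -46 → (-21,-4,-46)

-21,-4,-46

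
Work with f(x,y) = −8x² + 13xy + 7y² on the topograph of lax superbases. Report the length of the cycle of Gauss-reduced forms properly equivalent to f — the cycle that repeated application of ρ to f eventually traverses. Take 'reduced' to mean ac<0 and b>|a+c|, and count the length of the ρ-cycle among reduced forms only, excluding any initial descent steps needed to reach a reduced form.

D = 393, ⌊√D⌋ = 19
river: ρ → (7,15,-6)
river: ρ → (-6,9,13)
river: ρ → (13,17,-2)
river: ρ → (-2,19,4)
river: ρ → (4,13,-14)
river: ρ → (-14,15,3)
river: ρ → (3,15,-14)
river: ρ → (-14,13,4)
river: ρ → (4,19,-2)
river: ρ → (-2,17,13)
river: ρ → (13,9,-6)
river: ρ → (-6,15,7)
river: ρ → (7,13,-8)
river: ρ → (-8,19,1)
river: ρ → (1,19,-8)
river: ρ → (-8,13,7)
ρ-cycle length = 16 (tail of 0 descent steps not counted)

16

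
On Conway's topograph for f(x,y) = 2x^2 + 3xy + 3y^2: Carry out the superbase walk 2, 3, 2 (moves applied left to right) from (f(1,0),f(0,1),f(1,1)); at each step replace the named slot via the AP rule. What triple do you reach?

start (2,3,8) = (f(1,0),f(0,1),f(1,1))
replace slot 2: 2·(2+8) − 3 = 17 → (2,17,8)
replace slot 3: 2·(2+17) − 8 = 30 → (2,17,30)
replace slot 2: 2·(2+30) − 17 = 47 → (2,47,30)

2,47,30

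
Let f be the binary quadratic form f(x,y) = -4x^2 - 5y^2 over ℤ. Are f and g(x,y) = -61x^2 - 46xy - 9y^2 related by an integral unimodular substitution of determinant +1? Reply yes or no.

D₁ = -80, D₂ = -80
f is negative-definite; reduce −f:
−f: reduced (well bottom): (4,0,5) with a≤c, −a<b≤a
flip sign back: reduced form of f is (-4,0,-5)
g is negative-definite; reduce −g:
−g: flip: (61,46,9)→(9,-46,61)
−g: translate: b→8 (≡-46 mod 18), so (9,-46,61)→(9,8,4)
−g: flip: (9,8,4)→(4,-8,9)
−g: translate: b→0 (≡-8 mod 8), so (4,-8,9)→(4,0,5)
−g: reduced (well bottom): (4,0,5) with a≤c, −a<b≤a
flip sign back: reduced form of g is (-4,0,-5)
reduced forms (-4, 0, -5) vs (-4, 0, -5) ⇒ equivalent

yes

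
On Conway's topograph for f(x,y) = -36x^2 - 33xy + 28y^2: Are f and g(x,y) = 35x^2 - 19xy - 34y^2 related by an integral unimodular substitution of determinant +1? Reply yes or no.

D₁ = 5121, D₂ = 5121
river cycle of f (length 80): (28, 33, -36), (-36, 39, 25), (25, 61, -14), (-14, 51, 45), (45, 39, -20), (-20, 41, 43), (43, 45, -18), (-18, 63, 16), (16, 65, -14), (-14, 47, 52), … (70 more)
river cycle of g (length 80): (-34, 19, 35), (35, 51, -18), (-18, 57, 26), (26, 47, -28), (-28, 65, 8), (8, 63, -36), (-36, 9, 35), (35, 61, -10), (-10, 59, 41), (41, 23, -28), … (70 more)
cycles differ ⇒ inequivalent

no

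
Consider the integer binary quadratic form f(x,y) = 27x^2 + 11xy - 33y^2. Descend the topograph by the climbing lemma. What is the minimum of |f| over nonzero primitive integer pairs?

river: ρ → (-33,55,5)
river: ρ → (5,55,-33)
river: ρ → (-33,11,27)
river: ρ → (27,43,-17)
river: ρ → (-17,59,3)
river: ρ → (3,55,-55)
river: ρ → (-55,55,3)
river: ρ → (3,59,-17)
river: ρ → (-17,43,27)
river: ρ → (27,11,-33)
closes: descent 0, river 10
min |a| on river = 3

3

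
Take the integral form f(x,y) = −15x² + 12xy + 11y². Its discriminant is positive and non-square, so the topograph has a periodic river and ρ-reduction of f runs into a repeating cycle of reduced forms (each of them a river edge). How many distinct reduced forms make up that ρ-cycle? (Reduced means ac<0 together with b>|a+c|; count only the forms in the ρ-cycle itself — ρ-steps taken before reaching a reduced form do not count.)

D = 804, ⌊√D⌋ = 28
river: ρ → (11,10,-16)
river: ρ → (-16,22,5)
river: ρ → (5,28,-1)
river: ρ → (-1,28,5)
river: ρ → (5,22,-16)
river: ρ → (-16,10,11)
river: ρ → (11,12,-15)
river: ρ → (-15,18,8)
river: ρ → (8,14,-19)
river: ρ → (-19,24,3)
river: ρ → (3,24,-19)
river: ρ → (-19,14,8)
river: ρ → (8,18,-15)
river: ρ → (-15,12,11)
ρ-cycle length = 14 (tail of 0 descent steps not counted)

14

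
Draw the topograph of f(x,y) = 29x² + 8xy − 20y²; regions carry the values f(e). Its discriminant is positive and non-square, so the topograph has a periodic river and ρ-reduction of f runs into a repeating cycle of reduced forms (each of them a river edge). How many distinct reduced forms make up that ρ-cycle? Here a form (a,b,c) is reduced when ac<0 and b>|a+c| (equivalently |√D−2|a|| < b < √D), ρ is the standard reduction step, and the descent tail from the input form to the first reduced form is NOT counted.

D = 2384, ⌊√D⌋ = 48
descent: ρ → (-20,32,17)  [lands on river]
river: ρ → (17,36,-16)
river: ρ → (-16,28,25)
river: ρ → (25,22,-19)
river: ρ → (-19,16,28)
river: ρ → (28,40,-7)
river: ρ → (-7,44,16)
river: ρ → (16,20,-31)
river: ρ → (-31,42,5)
river: ρ → (5,48,-4)
river: ρ → (-4,48,5)
river: ρ → (5,42,-31)
river: ρ → (-31,20,16)
river: ρ → (16,44,-7)
river: ρ → (-7,40,28)
river: ρ → (28,16,-19)
river: ρ → (-19,22,25)
river: ρ → (25,28,-16)
river: ρ → (-16,36,17)
river: ρ → (17,32,-20)
river: ρ → (-20,48,1)
river: ρ → (1,48,-20)
ρ-cycle length = 22 (tail of 1 descent step not counted)

22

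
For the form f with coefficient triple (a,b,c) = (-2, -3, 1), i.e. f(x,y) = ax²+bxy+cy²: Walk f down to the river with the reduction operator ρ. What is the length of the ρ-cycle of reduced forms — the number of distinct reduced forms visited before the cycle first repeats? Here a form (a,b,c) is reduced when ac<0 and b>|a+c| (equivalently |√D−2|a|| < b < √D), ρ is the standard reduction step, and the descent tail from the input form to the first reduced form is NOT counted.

D = 17, ⌊√D⌋ = 4
descent: ρ → (1,3,-2)  [lands on river]
river: ρ → (-2,1,2)
river: ρ → (2,3,-1)
river: ρ → (-1,3,2)
river: ρ → (2,1,-2)
river: ρ → (-2,3,1)
ρ-cycle length = 6 (tail of 1 descent step not counted)

6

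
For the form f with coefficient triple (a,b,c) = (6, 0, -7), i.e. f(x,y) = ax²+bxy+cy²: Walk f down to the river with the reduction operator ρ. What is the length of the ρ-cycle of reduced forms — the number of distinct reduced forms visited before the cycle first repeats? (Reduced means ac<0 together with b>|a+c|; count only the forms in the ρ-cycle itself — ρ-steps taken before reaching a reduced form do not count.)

D = 168, ⌊√D⌋ = 12
descent: ρ → (-7,0,6)
descent: ρ → (6,12,-1)  [lands on river]
river: ρ → (-1,12,6)
ρ-cycle length = 2 (tail of 2 descent steps not counted)

2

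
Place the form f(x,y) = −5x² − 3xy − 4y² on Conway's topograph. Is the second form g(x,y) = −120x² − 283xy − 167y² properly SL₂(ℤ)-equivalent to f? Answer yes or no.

D₁ = -71, D₂ = -71
f is negative-definite; reduce −f:
−f: flip: (5,3,4)→(4,-3,5)
−f: reduced (well bottom): (4,-3,5) with a≤c, −a<b≤a
flip sign back: reduced form of f is (-4,3,-5)
g is negative-definite; reduce −g:
−g: translate: b→43 (≡283 mod 240), so (120,283,167)→(120,43,4)
−g: flip: (120,43,4)→(4,-43,120)
−g: translate: b→-3 (≡-43 mod 8), so (4,-43,120)→(4,-3,5)
−g: reduced (well bottom): (4,-3,5) with a≤c, −a<b≤a
flip sign back: reduced form of g is (-4,3,-5)
reduced forms (-4, 3, -5) vs (-4, 3, -5) ⇒ equivalent

yes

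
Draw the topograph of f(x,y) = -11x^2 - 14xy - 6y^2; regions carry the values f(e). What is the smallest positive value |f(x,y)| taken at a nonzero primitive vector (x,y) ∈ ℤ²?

translate: b→-8 (≡14 mod 22), so (11,14,6)→(11,-8,3)
flip: (11,-8,3)→(3,8,11)
translate: b→2 (≡8 mod 6), so (3,8,11)→(3,2,6)
reduced (well bottom): (3,2,6) with a≤c, −a<b≤a
well minimum |f| = |-3| = 3 (negative-definite)

3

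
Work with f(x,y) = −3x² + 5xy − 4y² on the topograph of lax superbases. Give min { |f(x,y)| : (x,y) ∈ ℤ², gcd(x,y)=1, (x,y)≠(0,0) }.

translate: b→1 (≡-5 mod 6), so (3,-5,4)→(3,1,2)
flip: (3,1,2)→(2,-1,3)
reduced (well bottom): (2,-1,3) with a≤c, −a<b≤a
well minimum |f| = |-2| = 2 (negative-definite)

2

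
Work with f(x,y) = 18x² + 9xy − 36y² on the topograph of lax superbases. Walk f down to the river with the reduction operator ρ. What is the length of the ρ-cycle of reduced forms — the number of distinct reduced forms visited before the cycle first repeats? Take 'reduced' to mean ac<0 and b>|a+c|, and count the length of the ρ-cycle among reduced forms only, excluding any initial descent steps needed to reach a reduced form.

D = 2673, ⌊√D⌋ = 51
descent: ρ → (-36,-9,18)
descent: ρ → (18,45,-9)  [lands on river]
river: ρ → (-9,45,18)
river: ρ → (18,27,-27)
river: ρ → (-27,27,18)
ρ-cycle length = 4 (tail of 2 descent steps not counted)

4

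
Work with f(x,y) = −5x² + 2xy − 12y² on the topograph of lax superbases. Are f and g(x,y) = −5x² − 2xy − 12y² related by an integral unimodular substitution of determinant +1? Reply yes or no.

D₁ = -236, D₂ = -236
f is negative-definite; reduce −f:
−f: reduced (well bottom): (5,-2,12) with a≤c, −a<b≤a
flip sign back: reduced form of f is (-5,2,-12)
g is negative-definite; reduce −g:
−g: reduced (well bottom): (5,2,12) with a≤c, −a<b≤a
flip sign back: reduced form of g is (-5,-2,-12)
reduced forms (-5, 2, -12) vs (-5, -2, -12) ⇒ inequivalent

no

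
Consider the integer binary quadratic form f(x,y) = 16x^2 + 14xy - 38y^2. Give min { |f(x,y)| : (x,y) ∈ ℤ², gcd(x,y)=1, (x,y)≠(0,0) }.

descent: ρ → (-38,-14,16)
descent: ρ → (16,46,-8)  [lands on river]
river: ρ → (-8,50,4)
river: ρ → (4,46,-32)
river: ρ → (-32,18,18)
river: ρ → (18,18,-32)
river: ρ → (-32,46,4)
river: ρ → (4,50,-8)
river: ρ → (-8,46,16)
river: ρ → (16,50,-2)
river: ρ → (-2,50,16)
closes: descent 2, river 10
min |a| on river = 2

2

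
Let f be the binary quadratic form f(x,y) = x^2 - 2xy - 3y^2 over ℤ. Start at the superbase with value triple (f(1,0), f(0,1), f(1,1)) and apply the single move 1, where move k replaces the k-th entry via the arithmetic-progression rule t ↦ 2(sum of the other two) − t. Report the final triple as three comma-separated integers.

start (1,-3,-4) = (f(1,0),f(0,1),f(1,1))
replace slot 1: 2·((-3)+(-4)) − 1 = -15 → (-15,-3,-4)

-15,-3,-4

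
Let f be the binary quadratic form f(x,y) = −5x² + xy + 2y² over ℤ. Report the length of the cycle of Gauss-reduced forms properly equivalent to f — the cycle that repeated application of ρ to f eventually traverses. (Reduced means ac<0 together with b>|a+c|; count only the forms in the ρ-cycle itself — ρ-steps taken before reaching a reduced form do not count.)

D = 41, ⌊√D⌋ = 6
descent: ρ → (2,3,-4)  [lands on river]
river: ρ → (-4,5,1)
river: ρ → (1,5,-4)
river: ρ → (-4,3,2)
river: ρ → (2,5,-2)
river: ρ → (-2,3,4)
river: ρ → (4,5,-1)
river: ρ → (-1,5,4)
river: ρ → (4,3,-2)
river: ρ → (-2,5,2)
ρ-cycle length = 10 (tail of 1 descent step not counted)

10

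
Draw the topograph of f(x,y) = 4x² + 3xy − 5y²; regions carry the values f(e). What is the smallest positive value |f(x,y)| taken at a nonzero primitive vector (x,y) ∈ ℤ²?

river: ρ → (-5,7,2)
river: ρ → (2,9,-1)
river: ρ → (-1,9,2)
river: ρ → (2,7,-5)
river: ρ → (-5,3,4)
river: ρ → (4,5,-4)
river: ρ → (-4,3,5)
river: ρ → (5,7,-2)
river: ρ → (-2,9,1)
river: ρ → (1,9,-2)
river: ρ → (-2,7,5)
river: ρ → (5,3,-4)
river: ρ → (-4,5,4)
river: ρ → (4,3,-5)
closes: descent 0, river 14
min |a| on river = 1

1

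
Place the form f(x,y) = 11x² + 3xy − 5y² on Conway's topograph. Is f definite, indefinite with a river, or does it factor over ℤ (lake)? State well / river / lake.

D = b²−4ac = 3² − 4·11·(-5) = 229
D > 0 non-square ⇒ indefinite ⇒ periodic river

river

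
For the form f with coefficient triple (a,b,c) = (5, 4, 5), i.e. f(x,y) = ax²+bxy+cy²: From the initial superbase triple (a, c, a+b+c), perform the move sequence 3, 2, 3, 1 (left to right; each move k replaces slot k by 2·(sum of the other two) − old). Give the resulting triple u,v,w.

start (5,5,14) = (f(1,0),f(0,1),f(1,1))
replace slot 3: 2·(5+5) − 14 = 6 → (5,5,6)
replace slot 2: 2·(5+6) − 5 = 17 → (5,17,6)
replace slot 3: 2·(5+17) − 6 = 38 → (5,17,38)
replace slot 1: 2·(17+38) − 5 = 105 → (105,17,38)

105,17,38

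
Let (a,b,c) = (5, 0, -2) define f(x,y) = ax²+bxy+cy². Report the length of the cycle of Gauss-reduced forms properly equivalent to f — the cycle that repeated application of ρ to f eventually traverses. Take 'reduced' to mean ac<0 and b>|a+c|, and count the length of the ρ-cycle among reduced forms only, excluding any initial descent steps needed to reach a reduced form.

D = 40, ⌊√D⌋ = 6
descent: ρ → (-2,4,3)  [lands on river]
river: ρ → (3,2,-3)
river: ρ → (-3,4,2)
river: ρ → (2,4,-3)
river: ρ → (-3,2,3)
river: ρ → (3,4,-2)
ρ-cycle length = 6 (tail of 1 descent step not counted)

6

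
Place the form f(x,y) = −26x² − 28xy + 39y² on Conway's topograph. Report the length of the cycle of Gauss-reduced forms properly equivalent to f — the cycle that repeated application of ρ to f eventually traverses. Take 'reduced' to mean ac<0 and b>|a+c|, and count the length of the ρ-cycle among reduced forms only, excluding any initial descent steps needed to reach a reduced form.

D = 4840, ⌊√D⌋ = 69
descent: ρ → (39,28,-26)  [lands on river]
river: ρ → (-26,24,41)
river: ρ → (41,58,-9)
river: ρ → (-9,68,6)
river: ρ → (6,64,-31)
river: ρ → (-31,60,10)
river: ρ → (10,60,-31)
river: ρ → (-31,64,6)
river: ρ → (6,68,-9)
river: ρ → (-9,58,41)
river: ρ → (41,24,-26)
river: ρ → (-26,28,39)
river: ρ → (39,50,-15)
river: ρ → (-15,40,54)
river: ρ → (54,68,-1)
river: ρ → (-1,68,54)
river: ρ → (54,40,-15)
river: ρ → (-15,50,39)
ρ-cycle length = 18 (tail of 1 descent step not counted)

18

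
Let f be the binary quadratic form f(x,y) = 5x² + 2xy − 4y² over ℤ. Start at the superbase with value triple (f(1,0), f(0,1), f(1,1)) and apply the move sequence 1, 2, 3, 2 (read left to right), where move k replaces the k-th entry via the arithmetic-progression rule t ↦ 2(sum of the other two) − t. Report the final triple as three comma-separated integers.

start (5,-4,3) = (f(1,0),f(0,1),f(1,1))
replace slot 1: 2·((-4)+3) − 5 = -7 → (-7,-4,3)
replace slot 2: 2·((-7)+3) − (-4) = -4 → (-7,-4,3)
replace slot 3: 2·((-7)+(-4)) − 3 = -25 → (-7,-4,-25)
replace slot 2: 2·((-7)+(-25)) − (-4) = -60 → (-7,-60,-25)

-7,-60,-25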